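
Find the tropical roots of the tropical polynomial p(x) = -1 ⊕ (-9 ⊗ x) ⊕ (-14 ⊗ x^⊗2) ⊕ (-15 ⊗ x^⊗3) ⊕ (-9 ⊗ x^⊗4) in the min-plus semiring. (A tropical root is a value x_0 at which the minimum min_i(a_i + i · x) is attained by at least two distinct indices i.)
Roots: {-6, 1, 5, 8}

Each tropical root is a break point of the lower envelope of the lines y = a_i + i · x (there are 5 lines, with slopes 0, 1, ..., 4). Only the lines that attain the minimum somewhere contribute to roots; other lines are dominated. Here the surviving (envelope) indices are i = 4, i = 3, i = 2, i = 1, i = 0.
Intersections between consecutive envelope lines give the roots: for adjacent envelope indices i < j the intersection is x = (a_i − a_j) / (j − i). Reading off the sorted break points: {-6, 1, 5, 8}.
Verification: at each break x_0, at least two indices attain the minimum of min_i(a_i + i · x_0).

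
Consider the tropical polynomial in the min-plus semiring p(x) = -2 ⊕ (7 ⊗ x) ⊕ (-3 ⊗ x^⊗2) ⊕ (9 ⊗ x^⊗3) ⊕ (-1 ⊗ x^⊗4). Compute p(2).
p(2) = -2

A tropical monomial a ⊗ x^⊗i evaluates to a + i · x. Evaluating each term at x = 2:
  Term 0 contributes -2 + 0 · 2 = -2
  Term 1 contributes 7 + 1 · 2 = 9
  Term 2 contributes -3 + 2 · 2 = 1
  Term 3 contributes 9 + 3 · 2 = 15
  Term 4 contributes -1 + 4 · 2 = 7
p(2) = ⊕ of these = min[-2, 9, 1, 15, 7] = -2.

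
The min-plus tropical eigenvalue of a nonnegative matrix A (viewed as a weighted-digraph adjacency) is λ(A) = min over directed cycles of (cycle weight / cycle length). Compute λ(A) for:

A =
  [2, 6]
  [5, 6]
λ(A) = 2

Enumerate directed cycles and compute their means (weight / length). Sample:
  cycle 0 → 0: weight = 2, length = 1, mean = 2/1 ≈ 2.000
  cycle 1 → 1: weight = 6, length = 1, mean = 6/1 ≈ 6.000
  cycle 0 → 1 → 0: weight = 11, length = 2, mean = 11/2 ≈ 5.500
  cycle 1 → 0 → 1: weight = 11, length = 2, mean = 11/2 ≈ 5.500
Minimum mean = 2.000, attained e.g. along the cycle 0 → 0 with weight 2 and length 1. So λ(A) = 2/1 = 2.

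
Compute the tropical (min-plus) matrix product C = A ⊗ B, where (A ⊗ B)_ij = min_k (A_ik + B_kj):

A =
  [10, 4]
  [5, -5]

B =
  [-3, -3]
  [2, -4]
A ⊗ B =
  [6, 0]
  [-3, -9]

Apply the min-plus product entry-by-entry:
  C[0][0] = min over k of (A[0][0] + B[0][0] = 10 + -3 = 7, A[0][1] + B[1][0] = 4 + 2 = 6) = 6 (attained at k = 1)
  C[0][1] = min over k of (A[0][0] + B[0][1] = 10 + -3 = 7, A[0][1] + B[1][1] = 4 + -4 = 0) = 0 (attained at k = 1)
  C[1][0] = min over k of (A[1][0] + B[0][0] = 5 + -3 = 2, A[1][1] + B[1][0] = -5 + 2 = -3) = -3 (attained at k = 1)
  C[1][1] = min over k of (A[1][0] + B[0][1] = 5 + -3 = 2, A[1][1] + B[1][1] = -5 + -4 = -9) = -9 (attained at k = 1)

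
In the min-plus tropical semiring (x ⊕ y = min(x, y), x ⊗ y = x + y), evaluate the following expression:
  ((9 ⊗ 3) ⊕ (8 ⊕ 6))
((9 ⊗ 3) ⊕ (8 ⊕ 6)) = 6

Expand innermost to outermost. Recall ⊕ takes the minimum of its arguments and ⊗ takes their sum. Working out the expression ((9 ⊗ 3) ⊕ (8 ⊕ 6)) gives 6.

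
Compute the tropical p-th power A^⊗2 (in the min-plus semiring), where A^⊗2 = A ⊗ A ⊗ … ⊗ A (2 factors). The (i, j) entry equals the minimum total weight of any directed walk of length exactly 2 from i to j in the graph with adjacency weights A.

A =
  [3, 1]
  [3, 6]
A^⊗2 =
  [4, 4]
  [6, 4]

Each entry (A^⊗2)_ij equals the minimum over all length-2 walks i = v_0 → v_1 → … → v_2 = j of Σ_t A[v_t][v_{t+1}]. For example, for (i, j) = (0, 1) we minimise over 2 possible intermediate vertex sequences; the minimum is 4, attained along the walk 0 → 0 → 1.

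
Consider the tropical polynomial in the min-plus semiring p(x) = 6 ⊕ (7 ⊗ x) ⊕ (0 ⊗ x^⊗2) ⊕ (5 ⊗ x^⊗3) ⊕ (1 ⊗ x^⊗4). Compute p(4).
p(4) = 6

A tropical monomial a ⊗ x^⊗i evaluates to a + i · x. Evaluating each term at x = 4:
  Term 0 contributes 6 + 0 · 4 = 6
  Term 1 contributes 7 + 1 · 4 = 11
  Term 2 contributes 0 + 2 · 4 = 8
  Term 3 contributes 5 + 3 · 4 = 17
  Term 4 contributes 1 + 4 · 4 = 17
p(4) = ⊕ of these = min[6, 11, 8, 17, 17] = 6.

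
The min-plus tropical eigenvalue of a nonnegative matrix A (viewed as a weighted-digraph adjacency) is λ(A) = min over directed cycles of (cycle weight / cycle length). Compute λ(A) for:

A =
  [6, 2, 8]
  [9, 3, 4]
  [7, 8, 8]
λ(A) = 3

Enumerate directed cycles and compute their means (weight / length). Sample:
  cycle 0 → 0: weight = 6, length = 1, mean = 6/1 ≈ 6.000
  cycle 1 → 1: weight = 3, length = 1, mean = 3/1 ≈ 3.000
  cycle 2 → 2: weight = 8, length = 1, mean = 8/1 ≈ 8.000
  cycle 0 → 1 → 0: weight = 11, length = 2, mean = 11/2 ≈ 5.500
  cycle 0 → 2 → 0: weight = 15, length = 2, mean = 15/2 ≈ 7.500
  cycle 1 → 0 → 1: weight = 11, length = 2, mean = 11/2 ≈ 5.500
Minimum mean = 3.000, attained e.g. along the cycle 1 → 1 with weight 3 and length 1. So λ(A) = 3/1 = 3.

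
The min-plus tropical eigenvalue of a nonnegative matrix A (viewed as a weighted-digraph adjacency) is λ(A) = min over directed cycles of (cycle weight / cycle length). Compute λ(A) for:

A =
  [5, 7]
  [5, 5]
λ(A) = 5

Enumerate directed cycles and compute their means (weight / length). Sample:
  cycle 0 → 0: weight = 5, length = 1, mean = 5/1 ≈ 5.000
  cycle 1 → 1: weight = 5, length = 1, mean = 5/1 ≈ 5.000
  cycle 0 → 1 → 0: weight = 12, length = 2, mean = 12/2 ≈ 6.000
  cycle 1 → 0 → 1: weight = 12, length = 2, mean = 12/2 ≈ 6.000
Minimum mean = 5.000, attained e.g. along the cycle 0 → 0 with weight 5 and length 1. So λ(A) = 5/1 = 5.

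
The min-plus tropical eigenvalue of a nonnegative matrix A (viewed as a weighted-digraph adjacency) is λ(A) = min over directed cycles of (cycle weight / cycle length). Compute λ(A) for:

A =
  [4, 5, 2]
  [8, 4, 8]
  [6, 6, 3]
λ(A) = 3

Enumerate directed cycles and compute their means (weight / length). Sample:
  cycle 0 → 0: weight = 4, length = 1, mean = 4/1 ≈ 4.000
  cycle 1 → 1: weight = 4, length = 1, mean = 4/1 ≈ 4.000
  cycle 2 → 2: weight = 3, length = 1, mean = 3/1 ≈ 3.000
  cycle 0 → 1 → 0: weight = 13, length = 2, mean = 13/2 ≈ 6.500
  cycle 0 → 2 → 0: weight = 8, length = 2, mean = 8/2 ≈ 4.000
  cycle 1 → 0 → 1: weight = 13, length = 2, mean = 13/2 ≈ 6.500
Minimum mean = 3.000, attained e.g. along the cycle 2 → 2 with weight 3 and length 1. So λ(A) = 3/1 = 3.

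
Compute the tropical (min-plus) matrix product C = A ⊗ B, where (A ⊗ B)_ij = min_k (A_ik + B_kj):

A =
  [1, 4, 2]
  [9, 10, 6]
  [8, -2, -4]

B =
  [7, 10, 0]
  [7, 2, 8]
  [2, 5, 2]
A ⊗ B =
  [4, 6, 1]
  [8, 11, 8]
  [-2, 0, -2]

Apply the min-plus product entry-by-entry:
  C[0][0] = min over k of (A[0][0] + B[0][0] = 1 + 7 = 8, A[0][1] + B[1][0] = 4 + 7 = 11, A[0][2] + B[2][0] = 2 + 2 = 4) = 4 (attained at k = 2)
  C[0][1] = min over k of (A[0][0] + B[0][1] = 1 + 10 = 11, A[0][1] + B[1][1] = 4 + 2 = 6, A[0][2] + B[2][1] = 2 + 5 = 7) = 6 (attained at k = 1)
  C[0][2] = min over k of (A[0][0] + B[0][2] = 1 + 0 = 1, A[0][1] + B[1][2] = 4 + 8 = 12, A[0][2] + B[2][2] = 2 + 2 = 4) = 1 (attained at k = 0)
  C[1][0] = min over k of (A[1][0] + B[0][0] = 9 + 7 = 16, A[1][1] + B[1][0] = 10 + 7 = 17, A[1][2] + B[2][0] = 6 + 2 = 8) = 8 (attained at k = 2)
  C[1][1] = min over k of (A[1][0] + B[0][1] = 9 + 10 = 19, A[1][1] + B[1][1] = 10 + 2 = 12, A[1][2] + B[2][1] = 6 + 5 = 11) = 11 (attained at k = 2)
  C[1][2] = min over k of (A[1][0] + B[0][2] = 9 + 0 = 9, A[1][1] + B[1][2] = 10 + 8 = 18, A[1][2] + B[2][2] = 6 + 2 = 8) = 8 (attained at k = 2)
  C[2][0] = min over k of (A[2][0] + B[0][0] = 8 + 7 = 15, A[2][1] + B[1][0] = -2 + 7 = 5, A[2][2] + B[2][0] = -4 + 2 = -2) = -2 (attained at k = 2)
  C[2][1] = min over k of (A[2][0] + B[0][1] = 8 + 10 = 18, A[2][1] + B[1][1] = -2 + 2 = 0, A[2][2] + B[2][1] = -4 + 5 = 1) = 0 (attained at k = 1)
  C[2][2] = min over k of (A[2][0] + B[0][2] = 8 + 0 = 8, A[2][1] + B[1][2] = -2 + 8 = 6, A[2][2] + B[2][2] = -4 + 2 = -2) = -2 (attained at k = 2)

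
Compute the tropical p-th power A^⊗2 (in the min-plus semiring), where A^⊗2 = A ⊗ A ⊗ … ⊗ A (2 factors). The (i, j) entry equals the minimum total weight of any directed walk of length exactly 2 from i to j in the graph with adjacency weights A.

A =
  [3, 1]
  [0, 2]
A^⊗2 =
  [1, 3]
  [2, 1]

Each entry (A^⊗2)_ij equals the minimum over all length-2 walks i = v_0 → v_1 → … → v_2 = j of Σ_t A[v_t][v_{t+1}]. For example, for (i, j) = (0, 1) we minimise over 2 possible intermediate vertex sequences; the minimum is 3, attained along the walk 0 → 1 → 1.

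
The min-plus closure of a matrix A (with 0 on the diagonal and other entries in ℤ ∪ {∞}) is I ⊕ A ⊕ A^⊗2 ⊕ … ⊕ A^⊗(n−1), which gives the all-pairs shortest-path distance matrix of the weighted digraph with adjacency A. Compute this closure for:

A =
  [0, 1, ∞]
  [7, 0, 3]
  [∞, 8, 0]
Closure =
  [0, 1, 4]
  [7, 0, 3]
  [15, 8, 0]

This is the Floyd-Warshall all-pairs shortest-path computation. For each intermediate vertex k = 0, 1, …, 2, update dist[i][j] ← min(dist[i][j], dist[i][k] + dist[k][j]). The final matrix gives, for each (i, j), the minimum total weight of any directed path from i to j (possibly empty when i = j).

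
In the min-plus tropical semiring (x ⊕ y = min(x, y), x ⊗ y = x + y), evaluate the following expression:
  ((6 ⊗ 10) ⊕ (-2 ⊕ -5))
((6 ⊗ 10) ⊕ (-2 ⊕ -5)) = -5

Expand innermost to outermost. Recall ⊕ takes the minimum of its arguments and ⊗ takes their sum. Working out the expression ((6 ⊗ 10) ⊕ (-2 ⊕ -5)) gives -5.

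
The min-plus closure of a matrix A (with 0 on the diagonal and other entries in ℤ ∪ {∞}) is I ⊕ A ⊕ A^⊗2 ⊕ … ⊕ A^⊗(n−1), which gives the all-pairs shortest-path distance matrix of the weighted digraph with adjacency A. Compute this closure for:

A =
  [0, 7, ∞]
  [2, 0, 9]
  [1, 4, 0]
Closure =
  [0, 7, 16]
  [2, 0, 9]
  [1, 4, 0]

This is the Floyd-Warshall all-pairs shortest-path computation. For each intermediate vertex k = 0, 1, …, 2, update dist[i][j] ← min(dist[i][j], dist[i][k] + dist[k][j]). The final matrix gives, for each (i, j), the minimum total weight of any directed path from i to j (possibly empty when i = j).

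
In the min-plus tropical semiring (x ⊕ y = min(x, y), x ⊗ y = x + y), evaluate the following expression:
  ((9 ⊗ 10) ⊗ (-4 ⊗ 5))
((9 ⊗ 10) ⊗ (-4 ⊗ 5)) = 20

Expand innermost to outermost. Recall ⊕ takes the minimum of its arguments and ⊗ takes their sum. Working out the expression ((9 ⊗ 10) ⊗ (-4 ⊗ 5)) gives 20.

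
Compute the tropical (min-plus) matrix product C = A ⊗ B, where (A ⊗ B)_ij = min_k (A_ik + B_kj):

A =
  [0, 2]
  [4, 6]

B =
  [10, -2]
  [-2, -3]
A ⊗ B =
  [0, -2]
  [4, 2]

Apply the min-plus product entry-by-entry:
  C[0][0] = min over k of (A[0][0] + B[0][0] = 0 + 10 = 10, A[0][1] + B[1][0] = 2 + -2 = 0) = 0 (attained at k = 1)
  C[0][1] = min over k of (A[0][0] + B[0][1] = 0 + -2 = -2, A[0][1] + B[1][1] = 2 + -3 = -1) = -2 (attained at k = 0)
  C[1][0] = min over k of (A[1][0] + B[0][0] = 4 + 10 = 14, A[1][1] + B[1][0] = 6 + -2 = 4) = 4 (attained at k = 1)
  C[1][1] = min over k of (A[1][0] + B[0][1] = 4 + -2 = 2, A[1][1] + B[1][1] = 6 + -3 = 3) = 2 (attained at k = 0)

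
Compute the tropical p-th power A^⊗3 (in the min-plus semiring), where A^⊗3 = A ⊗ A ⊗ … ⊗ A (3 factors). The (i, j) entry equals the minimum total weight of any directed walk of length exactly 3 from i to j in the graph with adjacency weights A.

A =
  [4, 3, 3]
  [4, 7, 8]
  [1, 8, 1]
A^⊗3 =
  [5, 7, 5]
  [8, 11, 8]
  [3, 5, 3]

Each entry (A^⊗3)_ij equals the minimum over all length-3 walks i = v_0 → v_1 → … → v_3 = j of Σ_t A[v_t][v_{t+1}]. For example, for (i, j) = (0, 2) we minimise over 9 possible intermediate vertex sequences; the minimum is 5, attained along the walk 0 → 2 → 2 → 2.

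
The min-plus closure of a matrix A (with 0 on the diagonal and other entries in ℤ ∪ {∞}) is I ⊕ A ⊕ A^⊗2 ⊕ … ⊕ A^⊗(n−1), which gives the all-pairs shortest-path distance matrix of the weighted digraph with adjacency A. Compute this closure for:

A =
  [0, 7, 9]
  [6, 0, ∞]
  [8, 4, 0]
Closure =
  [0, 7, 9]
  [6, 0, 15]
  [8, 4, 0]

This is the Floyd-Warshall all-pairs shortest-path computation. For each intermediate vertex k = 0, 1, …, 2, update dist[i][j] ← min(dist[i][j], dist[i][k] + dist[k][j]). The final matrix gives, for each (i, j), the minimum total weight of any directed path from i to j (possibly empty when i = j).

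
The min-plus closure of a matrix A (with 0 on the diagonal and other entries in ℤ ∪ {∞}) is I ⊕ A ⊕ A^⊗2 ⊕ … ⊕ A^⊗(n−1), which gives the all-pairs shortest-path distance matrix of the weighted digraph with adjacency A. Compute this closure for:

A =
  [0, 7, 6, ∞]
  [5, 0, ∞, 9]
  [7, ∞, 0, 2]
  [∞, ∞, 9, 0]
Closure =
  [0, 7, 6, 8]
  [5, 0, 11, 9]
  [7, 14, 0, 2]
  [16, 23, 9, 0]

This is the Floyd-Warshall all-pairs shortest-path computation. For each intermediate vertex k = 0, 1, …, 3, update dist[i][j] ← min(dist[i][j], dist[i][k] + dist[k][j]). The final matrix gives, for each (i, j), the minimum total weight of any directed path from i to j (possibly empty when i = j).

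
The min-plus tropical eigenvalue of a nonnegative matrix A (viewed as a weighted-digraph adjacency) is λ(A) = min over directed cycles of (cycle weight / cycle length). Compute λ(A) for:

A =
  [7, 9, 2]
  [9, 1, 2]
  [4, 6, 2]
λ(A) = 1

Enumerate directed cycles and compute their means (weight / length). Sample:
  cycle 0 → 0: weight = 7, length = 1, mean = 7/1 ≈ 7.000
  cycle 1 → 1: weight = 1, length = 1, mean = 1/1 ≈ 1.000
  cycle 2 → 2: weight = 2, length = 1, mean = 2/1 ≈ 2.000
  cycle 0 → 1 → 0: weight = 18, length = 2, mean = 18/2 ≈ 9.000
  cycle 0 → 2 → 0: weight = 6, length = 2, mean = 6/2 ≈ 3.000
  cycle 1 → 0 → 1: weight = 18, length = 2, mean = 18/2 ≈ 9.000
Minimum mean = 1.000, attained e.g. along the cycle 1 → 1 with weight 1 and length 1. So λ(A) = 1/1 = 1.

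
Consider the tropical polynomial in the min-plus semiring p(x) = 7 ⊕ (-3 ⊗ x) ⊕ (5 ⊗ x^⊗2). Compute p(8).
p(8) = 5

A tropical monomial a ⊗ x^⊗i evaluates to a + i · x. Evaluating each term at x = 8:
  Term 0 contributes 7 + 0 · 8 = 7
  Term 1 contributes -3 + 1 · 8 = 5
  Term 2 contributes 5 + 2 · 8 = 21
p(8) = ⊕ of these = min[7, 5, 21] = 5.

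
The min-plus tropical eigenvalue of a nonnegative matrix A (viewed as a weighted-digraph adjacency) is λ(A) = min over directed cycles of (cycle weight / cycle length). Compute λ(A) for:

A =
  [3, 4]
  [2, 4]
λ(A) = 3

Enumerate directed cycles and compute their means (weight / length). Sample:
  cycle 0 → 0: weight = 3, length = 1, mean = 3/1 ≈ 3.000
  cycle 1 → 1: weight = 4, length = 1, mean = 4/1 ≈ 4.000
  cycle 0 → 1 → 0: weight = 6, length = 2, mean = 6/2 ≈ 3.000
  cycle 1 → 0 → 1: weight = 6, length = 2, mean = 6/2 ≈ 3.000
Minimum mean = 3.000, attained e.g. along the cycle 0 → 0 with weight 3 and length 1. So λ(A) = 3/1 = 3.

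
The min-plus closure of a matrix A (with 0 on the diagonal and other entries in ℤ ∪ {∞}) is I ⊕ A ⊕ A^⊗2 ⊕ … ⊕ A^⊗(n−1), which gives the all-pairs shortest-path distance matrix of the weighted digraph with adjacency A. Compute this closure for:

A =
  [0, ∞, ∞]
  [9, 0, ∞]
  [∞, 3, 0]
Closure =
  [0, ∞, ∞]
  [9, 0, ∞]
  [12, 3, 0]

This is the Floyd-Warshall all-pairs shortest-path computation. For each intermediate vertex k = 0, 1, …, 2, update dist[i][j] ← min(dist[i][j], dist[i][k] + dist[k][j]). The final matrix gives, for each (i, j), the minimum total weight of any directed path from i to j (possibly empty when i = j).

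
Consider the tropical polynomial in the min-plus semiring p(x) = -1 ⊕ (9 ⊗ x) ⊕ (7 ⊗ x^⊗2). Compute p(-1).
p(-1) = -1

A tropical monomial a ⊗ x^⊗i evaluates to a + i · x. Evaluating each term at x = -1:
  Term 0 contributes -1 + 0 · -1 = -1
  Term 1 contributes 9 + 1 · -1 = 8
  Term 2 contributes 7 + 2 · -1 = 5
p(-1) = ⊕ of these = min[-1, 8, 5] = -1.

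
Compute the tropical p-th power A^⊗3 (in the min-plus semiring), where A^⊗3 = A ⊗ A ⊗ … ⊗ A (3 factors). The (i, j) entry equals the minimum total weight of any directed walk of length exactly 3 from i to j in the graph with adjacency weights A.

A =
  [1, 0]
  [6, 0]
A^⊗3 =
  [3, 0]
  [6, 0]

Each entry (A^⊗3)_ij equals the minimum over all length-3 walks i = v_0 → v_1 → … → v_3 = j of Σ_t A[v_t][v_{t+1}]. For example, for (i, j) = (0, 1) we minimise over 4 possible intermediate vertex sequences; the minimum is 0, attained along the walk 0 → 1 → 1 → 1.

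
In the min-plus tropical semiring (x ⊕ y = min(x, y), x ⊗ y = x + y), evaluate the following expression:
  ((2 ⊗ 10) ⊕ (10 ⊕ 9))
((2 ⊗ 10) ⊕ (10 ⊕ 9)) = 9

Expand innermost to outermost. Recall ⊕ takes the minimum of its arguments and ⊗ takes their sum. Working out the expression ((2 ⊗ 10) ⊕ (10 ⊕ 9)) gives 9.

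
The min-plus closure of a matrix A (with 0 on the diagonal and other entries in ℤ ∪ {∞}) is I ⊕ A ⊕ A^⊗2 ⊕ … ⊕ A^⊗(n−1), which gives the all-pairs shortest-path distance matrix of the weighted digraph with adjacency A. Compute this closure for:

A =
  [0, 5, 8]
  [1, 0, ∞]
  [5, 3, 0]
Closure =
  [0, 5, 8]
  [1, 0, 9]
  [4, 3, 0]

This is the Floyd-Warshall all-pairs shortest-path computation. For each intermediate vertex k = 0, 1, …, 2, update dist[i][j] ← min(dist[i][j], dist[i][k] + dist[k][j]). The final matrix gives, for each (i, j), the minimum total weight of any directed path from i to j (possibly empty when i = j).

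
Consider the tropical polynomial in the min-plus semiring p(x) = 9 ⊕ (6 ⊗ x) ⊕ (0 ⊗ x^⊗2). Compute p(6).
p(6) = 9

A tropical monomial a ⊗ x^⊗i evaluates to a + i · x. Evaluating each term at x = 6:
  Term 0 contributes 9 + 0 · 6 = 9
  Term 1 contributes 6 + 1 · 6 = 12
  Term 2 contributes 0 + 2 · 6 = 12
p(6) = ⊕ of these = min[9, 12, 12] = 9.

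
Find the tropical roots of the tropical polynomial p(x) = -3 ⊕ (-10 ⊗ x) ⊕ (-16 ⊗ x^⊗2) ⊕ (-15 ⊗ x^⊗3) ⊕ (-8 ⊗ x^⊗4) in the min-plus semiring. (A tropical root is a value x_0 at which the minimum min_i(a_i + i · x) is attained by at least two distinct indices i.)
Roots: {-7, -1, 6, 7}

Each tropical root is a break point of the lower envelope of the lines y = a_i + i · x (there are 5 lines, with slopes 0, 1, ..., 4). Only the lines that attain the minimum somewhere contribute to roots; other lines are dominated. Here the surviving (envelope) indices are i = 4, i = 3, i = 2, i = 1, i = 0.
Intersections between consecutive envelope lines give the roots: for adjacent envelope indices i < j the intersection is x = (a_i − a_j) / (j − i). Reading off the sorted break points: {-7, -1, 6, 7}.
Verification: at each break x_0, at least two indices attain the minimum of min_i(a_i + i · x_0).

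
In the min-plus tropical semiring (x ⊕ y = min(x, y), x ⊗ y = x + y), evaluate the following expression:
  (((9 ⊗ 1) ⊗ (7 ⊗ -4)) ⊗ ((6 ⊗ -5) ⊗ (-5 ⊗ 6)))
(((9 ⊗ 1) ⊗ (7 ⊗ -4)) ⊗ ((6 ⊗ -5) ⊗ (-5 ⊗ 6))) = 15

Expand innermost to outermost. Recall ⊕ takes the minimum of its arguments and ⊗ takes their sum. Working out the expression (((9 ⊗ 1) ⊗ (7 ⊗ -4)) ⊗ ((6 ⊗ -5) ⊗ (-5 ⊗ 6))) gives 15.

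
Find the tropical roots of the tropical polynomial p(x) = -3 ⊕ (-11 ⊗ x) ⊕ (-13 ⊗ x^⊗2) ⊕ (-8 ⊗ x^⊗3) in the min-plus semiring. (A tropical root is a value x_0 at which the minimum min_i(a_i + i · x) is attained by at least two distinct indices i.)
Roots: {-5, 2, 8}

Each tropical root is a break point of the lower envelope of the lines y = a_i + i · x (there are 4 lines, with slopes 0, 1, ..., 3). Only the lines that attain the minimum somewhere contribute to roots; other lines are dominated. Here the surviving (envelope) indices are i = 3, i = 2, i = 1, i = 0.
Intersections between consecutive envelope lines give the roots: for adjacent envelope indices i < j the intersection is x = (a_i − a_j) / (j − i). Reading off the sorted break points: {-5, 2, 8}.
Verification: at each break x_0, at least two indices attain the minimum of min_i(a_i + i · x_0).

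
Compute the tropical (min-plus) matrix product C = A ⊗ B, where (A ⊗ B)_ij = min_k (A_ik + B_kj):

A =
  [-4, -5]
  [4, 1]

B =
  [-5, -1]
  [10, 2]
A ⊗ B =
  [-9, -5]
  [-1, 3]

Apply the min-plus product entry-by-entry:
  C[0][0] = min over k of (A[0][0] + B[0][0] = -4 + -5 = -9, A[0][1] + B[1][0] = -5 + 10 = 5) = -9 (attained at k = 0)
  C[0][1] = min over k of (A[0][0] + B[0][1] = -4 + -1 = -5, A[0][1] + B[1][1] = -5 + 2 = -3) = -5 (attained at k = 0)
  C[1][0] = min over k of (A[1][0] + B[0][0] = 4 + -5 = -1, A[1][1] + B[1][0] = 1 + 10 = 11) = -1 (attained at k = 0)
  C[1][1] = min over k of (A[1][0] + B[0][1] = 4 + -1 = 3, A[1][1] + B[1][1] = 1 + 2 = 3) = 3 (attained at k = 0)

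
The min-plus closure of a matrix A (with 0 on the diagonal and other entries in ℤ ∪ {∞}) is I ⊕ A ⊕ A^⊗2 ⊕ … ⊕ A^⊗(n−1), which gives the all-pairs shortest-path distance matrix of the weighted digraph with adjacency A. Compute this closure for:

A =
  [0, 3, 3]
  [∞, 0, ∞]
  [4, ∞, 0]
Closure =
  [0, 3, 3]
  [∞, 0, ∞]
  [4, 7, 0]

This is the Floyd-Warshall all-pairs shortest-path computation. For each intermediate vertex k = 0, 1, …, 2, update dist[i][j] ← min(dist[i][j], dist[i][k] + dist[k][j]). The final matrix gives, for each (i, j), the minimum total weight of any directed path from i to j (possibly empty when i = j).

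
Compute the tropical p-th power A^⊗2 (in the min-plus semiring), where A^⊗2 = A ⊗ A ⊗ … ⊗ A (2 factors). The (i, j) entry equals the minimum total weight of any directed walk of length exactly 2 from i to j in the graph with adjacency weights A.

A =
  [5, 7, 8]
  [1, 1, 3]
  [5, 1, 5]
A^⊗2 =
  [8, 8, 10]
  [2, 2, 4]
  [2, 2, 4]

Each entry (A^⊗2)_ij equals the minimum over all length-2 walks i = v_0 → v_1 → … → v_2 = j of Σ_t A[v_t][v_{t+1}]. For example, for (i, j) = (0, 2) we minimise over 3 possible intermediate vertex sequences; the minimum is 10, attained along the walk 0 → 1 → 2.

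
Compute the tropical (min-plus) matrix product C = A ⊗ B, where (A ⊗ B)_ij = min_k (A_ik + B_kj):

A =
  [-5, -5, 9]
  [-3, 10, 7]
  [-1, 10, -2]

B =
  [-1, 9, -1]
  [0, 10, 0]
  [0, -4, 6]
A ⊗ B =
  [-6, 4, -6]
  [-4, 3, -4]
  [-2, -6, -2]

Apply the min-plus product entry-by-entry:
  C[0][0] = min over k of (A[0][0] + B[0][0] = -5 + -1 = -6, A[0][1] + B[1][0] = -5 + 0 = -5, A[0][2] + B[2][0] = 9 + 0 = 9) = -6 (attained at k = 0)
  C[0][1] = min over k of (A[0][0] + B[0][1] = -5 + 9 = 4, A[0][1] + B[1][1] = -5 + 10 = 5, A[0][2] + B[2][1] = 9 + -4 = 5) = 4 (attained at k = 0)
  C[0][2] = min over k of (A[0][0] + B[0][2] = -5 + -1 = -6, A[0][1] + B[1][2] = -5 + 0 = -5, A[0][2] + B[2][2] = 9 + 6 = 15) = -6 (attained at k = 0)
  C[1][0] = min over k of (A[1][0] + B[0][0] = -3 + -1 = -4, A[1][1] + B[1][0] = 10 + 0 = 10, A[1][2] + B[2][0] = 7 + 0 = 7) = -4 (attained at k = 0)
  C[1][1] = min over k of (A[1][0] + B[0][1] = -3 + 9 = 6, A[1][1] + B[1][1] = 10 + 10 = 20, A[1][2] + B[2][1] = 7 + -4 = 3) = 3 (attained at k = 2)
  C[1][2] = min over k of (A[1][0] + B[0][2] = -3 + -1 = -4, A[1][1] + B[1][2] = 10 + 0 = 10, A[1][2] + B[2][2] = 7 + 6 = 13) = -4 (attained at k = 0)
  C[2][0] = min over k of (A[2][0] + B[0][0] = -1 + -1 = -2, A[2][1] + B[1][0] = 10 + 0 = 10, A[2][2] + B[2][0] = -2 + 0 = -2) = -2 (attained at k = 0)
  C[2][1] = min over k of (A[2][0] + B[0][1] = -1 + 9 = 8, A[2][1] + B[1][1] = 10 + 10 = 20, A[2][2] + B[2][1] = -2 + -4 = -6) = -6 (attained at k = 2)
  C[2][2] = min over k of (A[2][0] + B[0][2] = -1 + -1 = -2, A[2][1] + B[1][2] = 10 + 0 = 10, A[2][2] + B[2][2] = -2 + 6 = 4) = -2 (attained at k = 0)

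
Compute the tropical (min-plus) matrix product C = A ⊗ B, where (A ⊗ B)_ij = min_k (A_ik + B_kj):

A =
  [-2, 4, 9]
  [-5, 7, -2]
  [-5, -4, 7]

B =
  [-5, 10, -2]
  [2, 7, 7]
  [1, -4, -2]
A ⊗ B =
  [-7, 5, -4]
  [-10, -6, -7]
  [-10, 3, -7]

Apply the min-plus product entry-by-entry:
  C[0][0] = min over k of (A[0][0] + B[0][0] = -2 + -5 = -7, A[0][1] + B[1][0] = 4 + 2 = 6, A[0][2] + B[2][0] = 9 + 1 = 10) = -7 (attained at k = 0)
  C[0][1] = min over k of (A[0][0] + B[0][1] = -2 + 10 = 8, A[0][1] + B[1][1] = 4 + 7 = 11, A[0][2] + B[2][1] = 9 + -4 = 5) = 5 (attained at k = 2)
  C[0][2] = min over k of (A[0][0] + B[0][2] = -2 + -2 = -4, A[0][1] + B[1][2] = 4 + 7 = 11, A[0][2] + B[2][2] = 9 + -2 = 7) = -4 (attained at k = 0)
  C[1][0] = min over k of (A[1][0] + B[0][0] = -5 + -5 = -10, A[1][1] + B[1][0] = 7 + 2 = 9, A[1][2] + B[2][0] = -2 + 1 = -1) = -10 (attained at k = 0)
  C[1][1] = min over k of (A[1][0] + B[0][1] = -5 + 10 = 5, A[1][1] + B[1][1] = 7 + 7 = 14, A[1][2] + B[2][1] = -2 + -4 = -6) = -6 (attained at k = 2)
  C[1][2] = min over k of (A[1][0] + B[0][2] = -5 + -2 = -7, A[1][1] + B[1][2] = 7 + 7 = 14, A[1][2] + B[2][2] = -2 + -2 = -4) = -7 (attained at k = 0)
  C[2][0] = min over k of (A[2][0] + B[0][0] = -5 + -5 = -10, A[2][1] + B[1][0] = -4 + 2 = -2, A[2][2] + B[2][0] = 7 + 1 = 8) = -10 (attained at k = 0)
  C[2][1] = min over k of (A[2][0] + B[0][1] = -5 + 10 = 5, A[2][1] + B[1][1] = -4 + 7 = 3, A[2][2] + B[2][1] = 7 + -4 = 3) = 3 (attained at k = 1)
  C[2][2] = min over k of (A[2][0] + B[0][2] = -5 + -2 = -7, A[2][1] + B[1][2] = -4 + 7 = 3, A[2][2] + B[2][2] = 7 + -2 = 5) = -7 (attained at k = 0)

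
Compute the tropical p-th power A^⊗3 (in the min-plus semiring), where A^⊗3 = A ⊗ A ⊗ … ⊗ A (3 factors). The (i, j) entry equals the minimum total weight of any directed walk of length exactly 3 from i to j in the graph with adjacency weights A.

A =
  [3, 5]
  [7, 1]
A^⊗3 =
  [9, 7]
  [9, 3]

Each entry (A^⊗3)_ij equals the minimum over all length-3 walks i = v_0 → v_1 → … → v_3 = j of Σ_t A[v_t][v_{t+1}]. For example, for (i, j) = (0, 1) we minimise over 4 possible intermediate vertex sequences; the minimum is 7, attained along the walk 0 → 1 → 1 → 1.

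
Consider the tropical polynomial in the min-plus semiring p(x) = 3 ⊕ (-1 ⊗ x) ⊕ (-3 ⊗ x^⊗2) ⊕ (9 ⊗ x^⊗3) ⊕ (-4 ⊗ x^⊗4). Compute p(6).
p(6) = 3

A tropical monomial a ⊗ x^⊗i evaluates to a + i · x. Evaluating each term at x = 6:
  Term 0 contributes 3 + 0 · 6 = 3
  Term 1 contributes -1 + 1 · 6 = 5
  Term 2 contributes -3 + 2 · 6 = 9
  Term 3 contributes 9 + 3 · 6 = 27
  Term 4 contributes -4 + 4 · 6 = 20
p(6) = ⊕ of these = min[3, 5, 9, 27, 20] = 3.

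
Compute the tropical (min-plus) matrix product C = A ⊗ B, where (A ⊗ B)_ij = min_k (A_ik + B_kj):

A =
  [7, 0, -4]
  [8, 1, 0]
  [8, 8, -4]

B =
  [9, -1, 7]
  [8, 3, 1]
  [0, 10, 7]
A ⊗ B =
  [-4, 3, 1]
  [0, 4, 2]
  [-4, 6, 3]

Apply the min-plus product entry-by-entry:
  C[0][0] = min over k of (A[0][0] + B[0][0] = 7 + 9 = 16, A[0][1] + B[1][0] = 0 + 8 = 8, A[0][2] + B[2][0] = -4 + 0 = -4) = -4 (attained at k = 2)
  C[0][1] = min over k of (A[0][0] + B[0][1] = 7 + -1 = 6, A[0][1] + B[1][1] = 0 + 3 = 3, A[0][2] + B[2][1] = -4 + 10 = 6) = 3 (attained at k = 1)
  C[0][2] = min over k of (A[0][0] + B[0][2] = 7 + 7 = 14, A[0][1] + B[1][2] = 0 + 1 = 1, A[0][2] + B[2][2] = -4 + 7 = 3) = 1 (attained at k = 1)
  C[1][0] = min over k of (A[1][0] + B[0][0] = 8 + 9 = 17, A[1][1] + B[1][0] = 1 + 8 = 9, A[1][2] + B[2][0] = 0 + 0 = 0) = 0 (attained at k = 2)
  C[1][1] = min over k of (A[1][0] + B[0][1] = 8 + -1 = 7, A[1][1] + B[1][1] = 1 + 3 = 4, A[1][2] + B[2][1] = 0 + 10 = 10) = 4 (attained at k = 1)
  C[1][2] = min over k of (A[1][0] + B[0][2] = 8 + 7 = 15, A[1][1] + B[1][2] = 1 + 1 = 2, A[1][2] + B[2][2] = 0 + 7 = 7) = 2 (attained at k = 1)
  C[2][0] = min over k of (A[2][0] + B[0][0] = 8 + 9 = 17, A[2][1] + B[1][0] = 8 + 8 = 16, A[2][2] + B[2][0] = -4 + 0 = -4) = -4 (attained at k = 2)
  C[2][1] = min over k of (A[2][0] + B[0][1] = 8 + -1 = 7, A[2][1] + B[1][1] = 8 + 3 = 11, A[2][2] + B[2][1] = -4 + 10 = 6) = 6 (attained at k = 2)
  C[2][2] = min over k of (A[2][0] + B[0][2] = 8 + 7 = 15, A[2][1] + B[1][2] = 8 + 1 = 9, A[2][2] + B[2][2] = -4 + 7 = 3) = 3 (attained at k = 2)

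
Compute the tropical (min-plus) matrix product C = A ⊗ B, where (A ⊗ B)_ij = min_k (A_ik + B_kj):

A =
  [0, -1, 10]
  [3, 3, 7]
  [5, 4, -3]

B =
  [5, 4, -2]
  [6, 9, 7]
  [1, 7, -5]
A ⊗ B =
  [5, 4, -2]
  [8, 7, 1]
  [-2, 4, -8]

Apply the min-plus product entry-by-entry:
  C[0][0] = min over k of (A[0][0] + B[0][0] = 0 + 5 = 5, A[0][1] + B[1][0] = -1 + 6 = 5, A[0][2] + B[2][0] = 10 + 1 = 11) = 5 (attained at k = 0)
  C[0][1] = min over k of (A[0][0] + B[0][1] = 0 + 4 = 4, A[0][1] + B[1][1] = -1 + 9 = 8, A[0][2] + B[2][1] = 10 + 7 = 17) = 4 (attained at k = 0)
  C[0][2] = min over k of (A[0][0] + B[0][2] = 0 + -2 = -2, A[0][1] + B[1][2] = -1 + 7 = 6, A[0][2] + B[2][2] = 10 + -5 = 5) = -2 (attained at k = 0)
  C[1][0] = min over k of (A[1][0] + B[0][0] = 3 + 5 = 8, A[1][1] + B[1][0] = 3 + 6 = 9, A[1][2] + B[2][0] = 7 + 1 = 8) = 8 (attained at k = 0)
  C[1][1] = min over k of (A[1][0] + B[0][1] = 3 + 4 = 7, A[1][1] + B[1][1] = 3 + 9 = 12, A[1][2] + B[2][1] = 7 + 7 = 14) = 7 (attained at k = 0)
  C[1][2] = min over k of (A[1][0] + B[0][2] = 3 + -2 = 1, A[1][1] + B[1][2] = 3 + 7 = 10, A[1][2] + B[2][2] = 7 + -5 = 2) = 1 (attained at k = 0)
  C[2][0] = min over k of (A[2][0] + B[0][0] = 5 + 5 = 10, A[2][1] + B[1][0] = 4 + 6 = 10, A[2][2] + B[2][0] = -3 + 1 = -2) = -2 (attained at k = 2)
  C[2][1] = min over k of (A[2][0] + B[0][1] = 5 + 4 = 9, A[2][1] + B[1][1] = 4 + 9 = 13, A[2][2] + B[2][1] = -3 + 7 = 4) = 4 (attained at k = 2)
  C[2][2] = min over k of (A[2][0] + B[0][2] = 5 + -2 = 3, A[2][1] + B[1][2] = 4 + 7 = 11, A[2][2] + B[2][2] = -3 + -5 = -8) = -8 (attained at k = 2)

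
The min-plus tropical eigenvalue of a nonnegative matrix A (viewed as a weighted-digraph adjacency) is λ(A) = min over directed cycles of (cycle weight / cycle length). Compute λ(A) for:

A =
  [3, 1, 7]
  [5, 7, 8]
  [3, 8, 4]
λ(A) = 3

Enumerate directed cycles and compute their means (weight / length). Sample:
  cycle 0 → 0: weight = 3, length = 1, mean = 3/1 ≈ 3.000
  cycle 1 → 1: weight = 7, length = 1, mean = 7/1 ≈ 7.000
  cycle 2 → 2: weight = 4, length = 1, mean = 4/1 ≈ 4.000
  cycle 0 → 1 → 0: weight = 6, length = 2, mean = 6/2 ≈ 3.000
  cycle 0 → 2 → 0: weight = 10, length = 2, mean = 10/2 ≈ 5.000
  cycle 1 → 0 → 1: weight = 6, length = 2, mean = 6/2 ≈ 3.000
Minimum mean = 3.000, attained e.g. along the cycle 0 → 0 with weight 3 and length 1. So λ(A) = 3/1 = 3.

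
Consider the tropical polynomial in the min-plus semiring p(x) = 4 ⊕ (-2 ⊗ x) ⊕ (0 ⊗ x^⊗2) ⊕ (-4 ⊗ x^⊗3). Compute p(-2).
p(-2) = -10

A tropical monomial a ⊗ x^⊗i evaluates to a + i · x. Evaluating each term at x = -2:
  Term 0 contributes 4 + 0 · -2 = 4
  Term 1 contributes -2 + 1 · -2 = -4
  Term 2 contributes 0 + 2 · -2 = -4
  Term 3 contributes -4 + 3 · -2 = -10
p(-2) = ⊕ of these = min[4, -4, -4, -10] = -10.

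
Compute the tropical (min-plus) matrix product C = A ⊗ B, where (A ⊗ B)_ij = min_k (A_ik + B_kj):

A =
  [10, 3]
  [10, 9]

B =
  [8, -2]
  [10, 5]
A ⊗ B =
  [13, 8]
  [18, 8]

Apply the min-plus product entry-by-entry:
  C[0][0] = min over k of (A[0][0] + B[0][0] = 10 + 8 = 18, A[0][1] + B[1][0] = 3 + 10 = 13) = 13 (attained at k = 1)
  C[0][1] = min over k of (A[0][0] + B[0][1] = 10 + -2 = 8, A[0][1] + B[1][1] = 3 + 5 = 8) = 8 (attained at k = 0)
  C[1][0] = min over k of (A[1][0] + B[0][0] = 10 + 8 = 18, A[1][1] + B[1][0] = 9 + 10 = 19) = 18 (attained at k = 0)
  C[1][1] = min over k of (A[1][0] + B[0][1] = 10 + -2 = 8, A[1][1] + B[1][1] = 9 + 5 = 14) = 8 (attained at k = 0)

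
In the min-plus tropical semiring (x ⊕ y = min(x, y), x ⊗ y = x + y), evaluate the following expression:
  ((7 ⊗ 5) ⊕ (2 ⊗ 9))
((7 ⊗ 5) ⊕ (2 ⊗ 9)) = 11

Expand innermost to outermost. Recall ⊕ takes the minimum of its arguments and ⊗ takes their sum. Working out the expression ((7 ⊗ 5) ⊕ (2 ⊗ 9)) gives 11.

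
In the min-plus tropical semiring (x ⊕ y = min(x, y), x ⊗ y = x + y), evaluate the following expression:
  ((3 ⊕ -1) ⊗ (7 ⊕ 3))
((3 ⊕ -1) ⊗ (7 ⊕ 3)) = 2

Expand innermost to outermost. Recall ⊕ takes the minimum of its arguments and ⊗ takes their sum. Working out the expression ((3 ⊕ -1) ⊗ (7 ⊕ 3)) gives 2.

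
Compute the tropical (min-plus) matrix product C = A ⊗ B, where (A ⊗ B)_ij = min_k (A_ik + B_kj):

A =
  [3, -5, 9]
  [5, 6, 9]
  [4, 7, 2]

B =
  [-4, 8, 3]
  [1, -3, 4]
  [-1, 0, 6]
A ⊗ B =
  [-4, -8, -1]
  [1, 3, 8]
  [0, 2, 7]

Apply the min-plus product entry-by-entry:
  C[0][0] = min over k of (A[0][0] + B[0][0] = 3 + -4 = -1, A[0][1] + B[1][0] = -5 + 1 = -4, A[0][2] + B[2][0] = 9 + -1 = 8) = -4 (attained at k = 1)
  C[0][1] = min over k of (A[0][0] + B[0][1] = 3 + 8 = 11, A[0][1] + B[1][1] = -5 + -3 = -8, A[0][2] + B[2][1] = 9 + 0 = 9) = -8 (attained at k = 1)
  C[0][2] = min over k of (A[0][0] + B[0][2] = 3 + 3 = 6, A[0][1] + B[1][2] = -5 + 4 = -1, A[0][2] + B[2][2] = 9 + 6 = 15) = -1 (attained at k = 1)
  C[1][0] = min over k of (A[1][0] + B[0][0] = 5 + -4 = 1, A[1][1] + B[1][0] = 6 + 1 = 7, A[1][2] + B[2][0] = 9 + -1 = 8) = 1 (attained at k = 0)
  C[1][1] = min over k of (A[1][0] + B[0][1] = 5 + 8 = 13, A[1][1] + B[1][1] = 6 + -3 = 3, A[1][2] + B[2][1] = 9 + 0 = 9) = 3 (attained at k = 1)
  C[1][2] = min over k of (A[1][0] + B[0][2] = 5 + 3 = 8, A[1][1] + B[1][2] = 6 + 4 = 10, A[1][2] + B[2][2] = 9 + 6 = 15) = 8 (attained at k = 0)
  C[2][0] = min over k of (A[2][0] + B[0][0] = 4 + -4 = 0, A[2][1] + B[1][0] = 7 + 1 = 8, A[2][2] + B[2][0] = 2 + -1 = 1) = 0 (attained at k = 0)
  C[2][1] = min over k of (A[2][0] + B[0][1] = 4 + 8 = 12, A[2][1] + B[1][1] = 7 + -3 = 4, A[2][2] + B[2][1] = 2 + 0 = 2) = 2 (attained at k = 2)
  C[2][2] = min over k of (A[2][0] + B[0][2] = 4 + 3 = 7, A[2][1] + B[1][2] = 7 + 4 = 11, A[2][2] + B[2][2] = 2 + 6 = 8) = 7 (attained at k = 0)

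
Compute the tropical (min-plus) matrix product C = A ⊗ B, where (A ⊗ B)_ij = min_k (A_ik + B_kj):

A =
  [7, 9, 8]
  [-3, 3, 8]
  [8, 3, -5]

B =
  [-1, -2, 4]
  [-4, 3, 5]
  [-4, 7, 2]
A ⊗ B =
  [4, 5, 10]
  [-4, -5, 1]
  [-9, 2, -3]

Apply the min-plus product entry-by-entry:
  C[0][0] = min over k of (A[0][0] + B[0][0] = 7 + -1 = 6, A[0][1] + B[1][0] = 9 + -4 = 5, A[0][2] + B[2][0] = 8 + -4 = 4) = 4 (attained at k = 2)
  C[0][1] = min over k of (A[0][0] + B[0][1] = 7 + -2 = 5, A[0][1] + B[1][1] = 9 + 3 = 12, A[0][2] + B[2][1] = 8 + 7 = 15) = 5 (attained at k = 0)
  C[0][2] = min over k of (A[0][0] + B[0][2] = 7 + 4 = 11, A[0][1] + B[1][2] = 9 + 5 = 14, A[0][2] + B[2][2] = 8 + 2 = 10) = 10 (attained at k = 2)
  C[1][0] = min over k of (A[1][0] + B[0][0] = -3 + -1 = -4, A[1][1] + B[1][0] = 3 + -4 = -1, A[1][2] + B[2][0] = 8 + -4 = 4) = -4 (attained at k = 0)
  C[1][1] = min over k of (A[1][0] + B[0][1] = -3 + -2 = -5, A[1][1] + B[1][1] = 3 + 3 = 6, A[1][2] + B[2][1] = 8 + 7 = 15) = -5 (attained at k = 0)
  C[1][2] = min over k of (A[1][0] + B[0][2] = -3 + 4 = 1, A[1][1] + B[1][2] = 3 + 5 = 8, A[1][2] + B[2][2] = 8 + 2 = 10) = 1 (attained at k = 0)
  C[2][0] = min over k of (A[2][0] + B[0][0] = 8 + -1 = 7, A[2][1] + B[1][0] = 3 + -4 = -1, A[2][2] + B[2][0] = -5 + -4 = -9) = -9 (attained at k = 2)
  C[2][1] = min over k of (A[2][0] + B[0][1] = 8 + -2 = 6, A[2][1] + B[1][1] = 3 + 3 = 6, A[2][2] + B[2][1] = -5 + 7 = 2) = 2 (attained at k = 2)
  C[2][2] = min over k of (A[2][0] + B[0][2] = 8 + 4 = 12, A[2][1] + B[1][2] = 3 + 5 = 8, A[2][2] + B[2][2] = -5 + 2 = -3) = -3 (attained at k = 2)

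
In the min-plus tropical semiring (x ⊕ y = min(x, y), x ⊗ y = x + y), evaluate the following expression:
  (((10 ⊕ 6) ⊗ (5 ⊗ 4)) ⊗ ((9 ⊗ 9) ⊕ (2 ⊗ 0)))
(((10 ⊕ 6) ⊗ (5 ⊗ 4)) ⊗ ((9 ⊗ 9) ⊕ (2 ⊗ 0))) = 17

Expand innermost to outermost. Recall ⊕ takes the minimum of its arguments and ⊗ takes their sum. Working out the expression (((10 ⊕ 6) ⊗ (5 ⊗ 4)) ⊗ ((9 ⊗ 9) ⊕ (2 ⊗ 0))) gives 17.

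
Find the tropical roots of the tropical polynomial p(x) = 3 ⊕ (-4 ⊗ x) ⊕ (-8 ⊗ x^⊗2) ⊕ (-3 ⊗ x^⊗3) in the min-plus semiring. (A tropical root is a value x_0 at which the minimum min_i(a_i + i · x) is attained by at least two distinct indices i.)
Roots: {-5, 4, 7}

Each tropical root is a break point of the lower envelope of the lines y = a_i + i · x (there are 4 lines, with slopes 0, 1, ..., 3). Only the lines that attain the minimum somewhere contribute to roots; other lines are dominated. Here the surviving (envelope) indices are i = 3, i = 2, i = 1, i = 0.
Intersections between consecutive envelope lines give the roots: for adjacent envelope indices i < j the intersection is x = (a_i − a_j) / (j − i). Reading off the sorted break points: {-5, 4, 7}.
Verification: at each break x_0, at least two indices attain the minimum of min_i(a_i + i · x_0).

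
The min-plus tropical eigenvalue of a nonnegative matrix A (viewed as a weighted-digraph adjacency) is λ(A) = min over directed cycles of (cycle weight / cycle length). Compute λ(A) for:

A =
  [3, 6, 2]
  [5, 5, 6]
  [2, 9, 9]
λ(A) = 2

Enumerate directed cycles and compute their means (weight / length). Sample:
  cycle 0 → 0: weight = 3, length = 1, mean = 3/1 ≈ 3.000
  cycle 1 → 1: weight = 5, length = 1, mean = 5/1 ≈ 5.000
  cycle 2 → 2: weight = 9, length = 1, mean = 9/1 ≈ 9.000
  cycle 0 → 1 → 0: weight = 11, length = 2, mean = 11/2 ≈ 5.500
  cycle 0 → 2 → 0: weight = 4, length = 2, mean = 4/2 ≈ 2.000
  cycle 1 → 0 → 1: weight = 11, length = 2, mean = 11/2 ≈ 5.500
Minimum mean = 2.000, attained e.g. along the cycle 0 → 2 → 0 with weight 4 and length 2. So λ(A) = 4/2 = 2.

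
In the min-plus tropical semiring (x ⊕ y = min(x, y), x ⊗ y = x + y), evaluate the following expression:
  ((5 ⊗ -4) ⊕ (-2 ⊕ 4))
((5 ⊗ -4) ⊕ (-2 ⊕ 4)) = -2

Expand innermost to outermost. Recall ⊕ takes the minimum of its arguments and ⊗ takes their sum. Working out the expression ((5 ⊗ -4) ⊕ (-2 ⊕ 4)) gives -2.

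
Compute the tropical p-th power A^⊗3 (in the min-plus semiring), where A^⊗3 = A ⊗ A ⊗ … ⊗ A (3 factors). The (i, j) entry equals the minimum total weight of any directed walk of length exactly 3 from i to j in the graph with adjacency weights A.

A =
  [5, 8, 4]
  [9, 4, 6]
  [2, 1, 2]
A^⊗3 =
  [8, 7, 8]
  [10, 9, 10]
  [6, 5, 6]

Each entry (A^⊗3)_ij equals the minimum over all length-3 walks i = v_0 → v_1 → … → v_3 = j of Σ_t A[v_t][v_{t+1}]. For example, for (i, j) = (0, 2) we minimise over 9 possible intermediate vertex sequences; the minimum is 8, attained along the walk 0 → 2 → 2 → 2.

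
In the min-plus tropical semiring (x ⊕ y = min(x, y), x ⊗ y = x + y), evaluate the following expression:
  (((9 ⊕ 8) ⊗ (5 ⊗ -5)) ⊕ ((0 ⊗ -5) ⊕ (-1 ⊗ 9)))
(((9 ⊕ 8) ⊗ (5 ⊗ -5)) ⊕ ((0 ⊗ -5) ⊕ (-1 ⊗ 9))) = -5

Expand innermost to outermost. Recall ⊕ takes the minimum of its arguments and ⊗ takes their sum. Working out the expression (((9 ⊕ 8) ⊗ (5 ⊗ -5)) ⊕ ((0 ⊗ -5) ⊕ (-1 ⊗ 9))) gives -5.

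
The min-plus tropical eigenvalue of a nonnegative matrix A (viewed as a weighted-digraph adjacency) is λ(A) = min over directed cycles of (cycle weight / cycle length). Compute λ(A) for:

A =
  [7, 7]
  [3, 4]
λ(A) = 4

Enumerate directed cycles and compute their means (weight / length). Sample:
  cycle 0 → 0: weight = 7, length = 1, mean = 7/1 ≈ 7.000
  cycle 1 → 1: weight = 4, length = 1, mean = 4/1 ≈ 4.000
  cycle 0 → 1 → 0: weight = 10, length = 2, mean = 10/2 ≈ 5.000
  cycle 1 → 0 → 1: weight = 10, length = 2, mean = 10/2 ≈ 5.000
Minimum mean = 4.000, attained e.g. along the cycle 1 → 1 with weight 4 and length 1. So λ(A) = 4/1 = 4.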